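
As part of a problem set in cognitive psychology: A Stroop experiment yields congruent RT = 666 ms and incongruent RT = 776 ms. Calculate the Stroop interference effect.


Stroop effect = RT(incongruent) - RT(congruent)
= 776 - 666
= 110 ms


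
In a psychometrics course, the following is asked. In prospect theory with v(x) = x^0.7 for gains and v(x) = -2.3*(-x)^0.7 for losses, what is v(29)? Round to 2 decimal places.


Since x = 29 >= 0, use v(x) = x^0.7
29^0.7 = 10.5604
v(29) = 10.56


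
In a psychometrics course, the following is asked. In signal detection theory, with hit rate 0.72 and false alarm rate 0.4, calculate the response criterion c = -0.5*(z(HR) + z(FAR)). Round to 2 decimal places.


c = -0.5 * (z(HR) + z(FAR))
z(0.72) = 0.5828
z(0.4) = -0.2533
c = -0.5 * (0.5828 + -0.2533)
= -0.5 * 0.3295
= -0.16


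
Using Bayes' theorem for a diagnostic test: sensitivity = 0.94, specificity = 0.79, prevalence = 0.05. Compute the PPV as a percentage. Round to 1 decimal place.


PPV = (sens * prev) / (sens * prev + (1-spec) * (1-prev))
Numerator = 0.94 * 0.05 = 0.047
P(positive and no disease) = (1 - spec) * (1 - prev) = (1 - 0.79) * (1 - 0.05) = 0.1995
Denominator = 0.047 + 0.1995 = 0.2465
PPV = 0.047 / 0.2465 = 0.190669
As percentage = 19.1


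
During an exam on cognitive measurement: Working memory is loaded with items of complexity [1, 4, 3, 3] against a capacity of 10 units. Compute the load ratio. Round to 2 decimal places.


Total complexity = 1 + 4 + 3 + 3 = 11
Load = total / capacity = 11 / 10
= 1.10


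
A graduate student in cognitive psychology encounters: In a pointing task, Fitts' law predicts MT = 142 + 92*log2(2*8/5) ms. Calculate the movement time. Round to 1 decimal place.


MT = 142 + 92 * log2(2*8/5)
2D/W = 3.2
log2(3.2) = 1.6781
MT = 142 + 92 * 1.6781
= 296.4 ms


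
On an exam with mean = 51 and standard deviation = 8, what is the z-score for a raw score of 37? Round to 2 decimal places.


z = (X - mu) / sigma
= (37 - 51) / 8
= -14 / 8
= -1.75


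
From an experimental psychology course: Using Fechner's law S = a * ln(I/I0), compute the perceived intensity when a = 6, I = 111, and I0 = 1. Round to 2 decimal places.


S = 6 * ln(111/1)
I/I0 = 111.0
ln(111.0) = 4.7095
S = 6 * 4.7095
= 28.26


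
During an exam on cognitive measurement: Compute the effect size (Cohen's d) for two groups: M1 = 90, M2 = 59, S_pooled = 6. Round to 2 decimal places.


Cohen's d = (M1 - M2) / S_pooled
= (90 - 59) / 6
= 31 / 6
= 5.17


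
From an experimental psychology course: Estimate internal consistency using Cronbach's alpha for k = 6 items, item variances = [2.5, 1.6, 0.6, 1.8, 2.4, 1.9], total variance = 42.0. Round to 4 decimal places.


alpha = (k/(k-1)) * (1 - sum(s_i^2)/s_total^2)
sum(item variances) = 10.8
k/(k-1) = 6/5 = 1.2
1 - 10.8/42.0 = 1 - 0.257143 = 0.742857
alpha = 1.2 * 0.742857
= 0.8914


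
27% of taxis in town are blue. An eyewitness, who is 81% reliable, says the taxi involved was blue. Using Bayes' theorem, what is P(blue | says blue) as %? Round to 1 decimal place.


P(blue | says blue) = P(says blue | blue)*P(blue) / [P(says blue | blue)*P(blue) + P(says blue | not blue)*P(not blue)]
Numerator = 0.81 * 0.27 = 0.2187
False identification = 0.19 * 0.73 = 0.1387
P = 0.2187 / (0.2187 + 0.1387)
= 0.2187 / 0.3574
As percentage = 61.2


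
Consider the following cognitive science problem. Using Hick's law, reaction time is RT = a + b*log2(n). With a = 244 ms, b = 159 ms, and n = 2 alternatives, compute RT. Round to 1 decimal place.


RT = 244 + 159 * log2(2)
log2(2) = 1.0
RT = 244 + 159 * 1.0
= 244 + 159.0
= 403.0 ms


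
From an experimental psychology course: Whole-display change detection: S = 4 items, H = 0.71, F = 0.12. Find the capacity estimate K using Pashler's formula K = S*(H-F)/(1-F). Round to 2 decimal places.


K = S * (H - F) / (1 - F)
H - F = 0.59
1 - F = 0.88
K = 4 * 0.59 / 0.88
= 2.68


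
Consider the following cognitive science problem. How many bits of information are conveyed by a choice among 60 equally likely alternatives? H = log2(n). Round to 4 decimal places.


H = log2(n)
H = log2(60)
= 5.9069


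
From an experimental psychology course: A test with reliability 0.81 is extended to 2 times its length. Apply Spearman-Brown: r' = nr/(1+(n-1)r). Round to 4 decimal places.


r_new = n*r / (1 + (n-1)*r)
Numerator = 2 * 0.81 = 1.62
Denominator = 1 + 1 * 0.81 = 1.81
r_new = 1.62 / 1.81
= 0.8950


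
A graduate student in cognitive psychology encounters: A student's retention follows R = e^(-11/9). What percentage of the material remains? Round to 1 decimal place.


R = e^(-t/S)
-t/S = -11/9 = -1.222222
R = e^(-1.222222) = 0.294575
Percentage = 0.294575 * 100
= 29.5


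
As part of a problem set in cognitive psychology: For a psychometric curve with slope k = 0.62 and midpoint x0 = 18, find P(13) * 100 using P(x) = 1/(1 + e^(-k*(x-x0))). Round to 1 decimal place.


P(x) = 1/(1 + e^(-0.62*(13 - 18)))
Exponent = -0.62 * -5 = 3.1
e^(3.1) = 22.197951
P = 1/(1 + 22.197951) = 0.043107
Percentage = 4.3


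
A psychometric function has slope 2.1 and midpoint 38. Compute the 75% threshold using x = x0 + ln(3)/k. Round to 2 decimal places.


At P = 0.75: 0.75 = 1/(1 + e^(-k*(x-x0)))
Solving: e^(-k*(x-x0)) = 1/3
x = x0 + ln(3)/k
ln(3) = 1.0986
x = 38 + 1.0986/2.1
= 38 + 0.5231
= 38.52


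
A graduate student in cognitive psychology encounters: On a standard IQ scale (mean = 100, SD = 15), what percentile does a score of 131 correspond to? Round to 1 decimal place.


z = (IQ - mean) / SD
z = (131 - 100) / 15 = 2.0667
Percentile = Phi(2.0667) * 100
Phi(2.0667) = 0.980619
= 98.1


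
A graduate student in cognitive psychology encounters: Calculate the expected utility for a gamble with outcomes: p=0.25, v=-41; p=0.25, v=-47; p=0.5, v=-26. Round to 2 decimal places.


EU = sum(p_i * v_i)
0.25 * -41 = -10.25
0.25 * -47 = -11.75
0.5 * -26 = -13.0
EU = -10.25 + -11.75 + -13.0
= -35.00


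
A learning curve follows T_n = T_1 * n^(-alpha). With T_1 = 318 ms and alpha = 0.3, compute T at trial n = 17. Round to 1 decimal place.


T_n = 318 * 17^(-0.3)
17^(-0.3) = 0.42743
T_n = 318 * 0.42743
= 135.9 ms


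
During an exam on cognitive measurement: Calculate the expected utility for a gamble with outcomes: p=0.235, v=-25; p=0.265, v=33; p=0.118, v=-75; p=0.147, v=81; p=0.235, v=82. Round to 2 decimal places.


EU = sum(p_i * v_i)
0.235 * -25 = -5.875
0.265 * 33 = 8.745
0.118 * -75 = -8.85
0.147 * 81 = 11.907
0.235 * 82 = 19.27
EU = -5.875 + 8.745 + -8.85 + 11.907 + 19.27
= 25.20


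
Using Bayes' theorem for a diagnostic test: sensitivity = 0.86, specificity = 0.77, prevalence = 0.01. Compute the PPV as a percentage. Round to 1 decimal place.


PPV = (sens * prev) / (sens * prev + (1-spec) * (1-prev))
Numerator = 0.86 * 0.01 = 0.0086
P(positive and no disease) = (1 - spec) * (1 - prev) = (1 - 0.77) * (1 - 0.01) = 0.2277
Denominator = 0.0086 + 0.2277 = 0.2363
PPV = 0.0086 / 0.2363 = 0.036394
As percentage = 3.6


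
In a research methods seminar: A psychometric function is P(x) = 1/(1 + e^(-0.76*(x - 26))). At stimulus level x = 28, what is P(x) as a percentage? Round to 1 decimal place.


P(x) = 1/(1 + e^(-0.76*(28 - 26)))
Exponent = -0.76 * 2 = -1.52
e^(-1.52) = 0.218712
P = 1/(1 + 0.218712) = 0.820538
Percentage = 82.1


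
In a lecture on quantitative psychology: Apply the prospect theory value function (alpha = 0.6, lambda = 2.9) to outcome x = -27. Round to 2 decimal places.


Since x = -27 < 0, use v(x) = -lambda*(-x)^alpha
(-x) = 27
27^0.6 = 7.2247
v(-27) = -2.9 * 7.2247
= -20.95


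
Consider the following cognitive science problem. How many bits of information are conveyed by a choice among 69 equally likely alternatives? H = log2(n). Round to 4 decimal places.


H = log2(n)
H = log2(69)
= 6.1085


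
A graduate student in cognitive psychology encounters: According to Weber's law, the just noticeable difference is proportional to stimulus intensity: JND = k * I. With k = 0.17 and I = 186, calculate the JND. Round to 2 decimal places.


JND = k * I
JND = 0.17 * 186
= 31.62


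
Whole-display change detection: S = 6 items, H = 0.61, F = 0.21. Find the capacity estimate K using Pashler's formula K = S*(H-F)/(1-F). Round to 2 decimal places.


K = S * (H - F) / (1 - F)
H - F = 0.4
1 - F = 0.79
K = 6 * 0.4 / 0.79
= 3.04


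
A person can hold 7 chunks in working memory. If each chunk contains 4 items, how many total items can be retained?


Total items = chunks * items_per_chunk
= 7 * 4
= 28


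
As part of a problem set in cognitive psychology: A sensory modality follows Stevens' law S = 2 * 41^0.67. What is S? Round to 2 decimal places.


S = 2 * 41^0.67
41^0.67 = 12.0383
S = 2 * 12.0383
= 24.08


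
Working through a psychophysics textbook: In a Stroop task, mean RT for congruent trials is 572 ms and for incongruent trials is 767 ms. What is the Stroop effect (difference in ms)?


Stroop effect = RT(incongruent) - RT(congruent)
= 767 - 572
= 195 ms


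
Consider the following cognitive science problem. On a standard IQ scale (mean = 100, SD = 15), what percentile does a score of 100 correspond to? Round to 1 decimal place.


z = (IQ - mean) / SD
z = (100 - 100) / 15 = 0.0
Percentile = Phi(0.0) * 100
Phi(0.0) = 0.5
= 50.0


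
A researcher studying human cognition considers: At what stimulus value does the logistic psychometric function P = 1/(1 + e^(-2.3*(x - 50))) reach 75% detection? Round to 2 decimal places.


At P = 0.75: 0.75 = 1/(1 + e^(-k*(x-x0)))
Solving: e^(-k*(x-x0)) = 1/3
x = x0 + ln(3)/k
ln(3) = 1.0986
x = 50 + 1.0986/2.3
= 50 + 0.4777
= 50.48


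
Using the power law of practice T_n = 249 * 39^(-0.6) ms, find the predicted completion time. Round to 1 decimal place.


T_n = 249 * 39^(-0.6)
39^(-0.6) = 0.11101
T_n = 249 * 0.11101
= 27.6 ms


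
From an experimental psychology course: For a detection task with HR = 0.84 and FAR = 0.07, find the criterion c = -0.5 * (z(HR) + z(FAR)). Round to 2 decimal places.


c = -0.5 * (z(HR) + z(FAR))
z(0.84) = 0.9945
z(0.07) = -1.4758
c = -0.5 * (0.9945 + -1.4758)
= -0.5 * -0.4813
= 0.24


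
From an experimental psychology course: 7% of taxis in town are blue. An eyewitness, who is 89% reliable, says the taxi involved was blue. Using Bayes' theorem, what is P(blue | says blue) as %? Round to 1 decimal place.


P(blue | says blue) = P(says blue | blue)*P(blue) / [P(says blue | blue)*P(blue) + P(says blue | not blue)*P(not blue)]
Numerator = 0.89 * 0.07 = 0.0623
False identification = 0.11 * 0.93 = 0.1023
P = 0.0623 / (0.0623 + 0.1023)
= 0.0623 / 0.1646
As percentage = 37.8


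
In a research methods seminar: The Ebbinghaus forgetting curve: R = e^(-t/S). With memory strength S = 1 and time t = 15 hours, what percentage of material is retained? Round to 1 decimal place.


R = e^(-t/S)
-t/S = -15/1 = -15.0
R = e^(-15.0) = 0.0
Percentage = 0.0 * 100
= 0.0


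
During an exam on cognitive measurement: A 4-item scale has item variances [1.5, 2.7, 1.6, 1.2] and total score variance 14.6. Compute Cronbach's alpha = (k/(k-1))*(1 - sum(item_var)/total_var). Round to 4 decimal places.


alpha = (k/(k-1)) * (1 - sum(s_i^2)/s_total^2)
sum(item variances) = 7.0
k/(k-1) = 4/3 = 1.333333
1 - 7.0/14.6 = 1 - 0.479452 = 0.520548
alpha = 1.333333 * 0.520548
= 0.6941


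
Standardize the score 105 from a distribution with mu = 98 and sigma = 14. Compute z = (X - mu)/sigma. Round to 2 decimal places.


z = (X - mu) / sigma
= (105 - 98) / 14
= 7 / 14
= 0.50


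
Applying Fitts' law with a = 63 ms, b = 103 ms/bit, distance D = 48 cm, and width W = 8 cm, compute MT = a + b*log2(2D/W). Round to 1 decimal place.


MT = 63 + 103 * log2(2*48/8)
2D/W = 12.0
log2(12.0) = 3.585
MT = 63 + 103 * 3.585
= 432.3 ms


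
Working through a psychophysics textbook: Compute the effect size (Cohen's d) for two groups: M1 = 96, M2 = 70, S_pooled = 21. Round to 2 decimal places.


Cohen's d = (M1 - M2) / S_pooled
= (96 - 70) / 21
= 26 / 21
= 1.24


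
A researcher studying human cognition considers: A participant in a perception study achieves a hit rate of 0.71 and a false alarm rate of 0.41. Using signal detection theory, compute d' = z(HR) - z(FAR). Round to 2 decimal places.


d' = z(HR) - z(FAR)
z(0.71) = 0.5534
z(0.41) = -0.2275
d' = 0.5534 - -0.2275
= 0.78


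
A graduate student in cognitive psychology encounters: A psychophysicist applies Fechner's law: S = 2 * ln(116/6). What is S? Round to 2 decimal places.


S = 2 * ln(116/6)
I/I0 = 19.333333
ln(19.333333) = 2.9618
S = 2 * 2.9618
= 5.92


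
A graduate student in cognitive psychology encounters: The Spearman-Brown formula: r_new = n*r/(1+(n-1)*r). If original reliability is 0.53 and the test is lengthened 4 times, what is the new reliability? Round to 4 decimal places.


r_new = n*r / (1 + (n-1)*r)
Numerator = 4 * 0.53 = 2.12
Denominator = 1 + 3 * 0.53 = 2.59
r_new = 2.12 / 2.59
= 0.8185


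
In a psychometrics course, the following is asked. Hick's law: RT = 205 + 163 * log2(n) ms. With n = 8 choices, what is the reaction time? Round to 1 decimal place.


RT = 205 + 163 * log2(8)
log2(8) = 3.0
RT = 205 + 163 * 3.0
= 205 + 489.0
= 694.0 ms


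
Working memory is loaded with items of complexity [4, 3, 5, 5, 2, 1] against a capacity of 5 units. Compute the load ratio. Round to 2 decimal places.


Total complexity = 4 + 3 + 5 + 5 + 2 + 1 = 20
Load = total / capacity = 20 / 5
= 4.00


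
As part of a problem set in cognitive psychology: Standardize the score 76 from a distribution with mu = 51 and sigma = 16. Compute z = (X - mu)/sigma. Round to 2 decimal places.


z = (X - mu) / sigma
= (76 - 51) / 16
= 25 / 16
= 1.56


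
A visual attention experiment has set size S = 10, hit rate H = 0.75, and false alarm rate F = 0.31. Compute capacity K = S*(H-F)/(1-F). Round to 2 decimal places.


K = S * (H - F) / (1 - F)
H - F = 0.44
1 - F = 0.69
K = 10 * 0.44 / 0.69
= 6.38


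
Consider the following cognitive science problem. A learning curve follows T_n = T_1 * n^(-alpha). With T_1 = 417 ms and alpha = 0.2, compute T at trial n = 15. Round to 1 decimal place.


T_n = 417 * 15^(-0.2)
15^(-0.2) = 0.581811
T_n = 417 * 0.581811
= 242.6 ms


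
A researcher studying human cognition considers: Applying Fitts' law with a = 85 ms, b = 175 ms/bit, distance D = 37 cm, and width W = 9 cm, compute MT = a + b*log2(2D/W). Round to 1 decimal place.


MT = 85 + 175 * log2(2*37/9)
2D/W = 8.222222
log2(8.222222) = 3.0395
MT = 85 + 175 * 3.0395
= 616.9 ms


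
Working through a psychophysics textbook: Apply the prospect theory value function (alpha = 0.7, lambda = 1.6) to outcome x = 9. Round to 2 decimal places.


Since x = 9 >= 0, use v(x) = x^0.7
9^0.7 = 4.6555
v(9) = 4.66


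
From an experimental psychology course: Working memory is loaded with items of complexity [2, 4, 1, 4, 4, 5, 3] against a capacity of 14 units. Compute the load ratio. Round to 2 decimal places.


Total complexity = 2 + 4 + 1 + 4 + 4 + 5 + 3 = 23
Load = total / capacity = 23 / 14
= 1.64


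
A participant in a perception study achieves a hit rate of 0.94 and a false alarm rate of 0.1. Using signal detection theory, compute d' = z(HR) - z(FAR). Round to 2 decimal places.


d' = z(HR) - z(FAR)
z(0.94) = 1.5548
z(0.1) = -1.2816
d' = 1.5548 - -1.2816
= 2.84


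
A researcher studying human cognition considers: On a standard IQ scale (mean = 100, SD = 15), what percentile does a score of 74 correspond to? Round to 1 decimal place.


z = (IQ - mean) / SD
z = (74 - 100) / 15 = -1.7333
Percentile = Phi(-1.7333) * 100
Phi(-1.7333) = 0.041521
= 4.2


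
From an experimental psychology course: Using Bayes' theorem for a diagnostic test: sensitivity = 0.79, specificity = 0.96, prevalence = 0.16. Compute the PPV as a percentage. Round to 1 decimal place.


PPV = (sens * prev) / (sens * prev + (1-spec) * (1-prev))
Numerator = 0.79 * 0.16 = 0.1264
P(positive and no disease) = (1 - spec) * (1 - prev) = (1 - 0.96) * (1 - 0.16) = 0.0336
Denominator = 0.1264 + 0.0336 = 0.16
PPV = 0.1264 / 0.16 = 0.79
As percentage = 79.0


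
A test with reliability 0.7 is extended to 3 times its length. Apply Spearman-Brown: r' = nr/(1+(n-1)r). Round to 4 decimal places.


r_new = n*r / (1 + (n-1)*r)
Numerator = 3 * 0.7 = 2.1
Denominator = 1 + 2 * 0.7 = 2.4
r_new = 2.1 / 2.4
= 0.8750


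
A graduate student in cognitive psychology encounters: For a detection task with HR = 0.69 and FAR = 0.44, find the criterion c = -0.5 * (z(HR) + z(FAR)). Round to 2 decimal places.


c = -0.5 * (z(HR) + z(FAR))
z(0.69) = 0.4959
z(0.44) = -0.151
c = -0.5 * (0.4959 + -0.151)
= -0.5 * 0.3449
= -0.17


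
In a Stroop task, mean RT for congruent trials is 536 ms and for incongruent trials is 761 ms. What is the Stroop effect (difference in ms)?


Stroop effect = RT(incongruent) - RT(congruent)
= 761 - 536
= 225 ms


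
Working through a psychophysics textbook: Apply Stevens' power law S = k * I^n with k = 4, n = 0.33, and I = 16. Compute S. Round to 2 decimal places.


S = 4 * 16^0.33
16^0.33 = 2.4967
S = 4 * 2.4967
= 9.99


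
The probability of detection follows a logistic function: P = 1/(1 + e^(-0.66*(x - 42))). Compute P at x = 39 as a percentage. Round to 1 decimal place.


P(x) = 1/(1 + e^(-0.66*(39 - 42)))
Exponent = -0.66 * -3 = 1.98
e^(1.98) = 7.242743
P = 1/(1 + 7.242743) = 0.121319
Percentage = 12.1


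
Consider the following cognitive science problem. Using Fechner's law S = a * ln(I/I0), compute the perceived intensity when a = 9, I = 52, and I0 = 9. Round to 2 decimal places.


S = 9 * ln(52/9)
I/I0 = 5.777778
ln(5.777778) = 1.754
S = 9 * 1.754
= 15.79


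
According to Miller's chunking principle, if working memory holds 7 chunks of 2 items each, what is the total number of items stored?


Total items = chunks * items_per_chunk
= 7 * 2
= 14


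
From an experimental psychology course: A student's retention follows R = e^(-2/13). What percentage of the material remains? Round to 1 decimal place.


R = e^(-t/S)
-t/S = -2/13 = -0.153846
R = e^(-0.153846) = 0.857404
Percentage = 0.857404 * 100
= 85.7


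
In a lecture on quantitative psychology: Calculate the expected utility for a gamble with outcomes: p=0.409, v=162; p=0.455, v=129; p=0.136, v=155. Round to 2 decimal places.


EU = sum(p_i * v_i)
0.409 * 162 = 66.258
0.455 * 129 = 58.695
0.136 * 155 = 21.08
EU = 66.258 + 58.695 + 21.08
= 146.03


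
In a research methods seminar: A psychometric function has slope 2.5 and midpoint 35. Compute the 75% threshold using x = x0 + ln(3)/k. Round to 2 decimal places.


At P = 0.75: 0.75 = 1/(1 + e^(-k*(x-x0)))
Solving: e^(-k*(x-x0)) = 1/3
x = x0 + ln(3)/k
ln(3) = 1.0986
x = 35 + 1.0986/2.5
= 35 + 0.4394
= 35.44


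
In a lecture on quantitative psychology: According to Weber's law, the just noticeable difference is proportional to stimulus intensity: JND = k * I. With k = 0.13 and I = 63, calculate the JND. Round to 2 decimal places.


JND = k * I
JND = 0.13 * 63
= 8.19


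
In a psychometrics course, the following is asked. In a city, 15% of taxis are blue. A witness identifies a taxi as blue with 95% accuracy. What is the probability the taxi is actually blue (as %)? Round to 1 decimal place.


P(blue | says blue) = P(says blue | blue)*P(blue) / [P(says blue | blue)*P(blue) + P(says blue | not blue)*P(not blue)]
Numerator = 0.95 * 0.15 = 0.1425
False identification = 0.05 * 0.85 = 0.0425
P = 0.1425 / (0.1425 + 0.0425)
= 0.1425 / 0.185
As percentage = 77.0


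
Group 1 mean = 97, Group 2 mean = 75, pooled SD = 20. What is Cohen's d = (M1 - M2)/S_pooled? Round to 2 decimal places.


Cohen's d = (M1 - M2) / S_pooled
= (97 - 75) / 20
= 22 / 20
= 1.10


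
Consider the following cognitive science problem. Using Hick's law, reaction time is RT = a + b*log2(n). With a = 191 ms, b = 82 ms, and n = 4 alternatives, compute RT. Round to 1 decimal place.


RT = 191 + 82 * log2(4)
log2(4) = 2.0
RT = 191 + 82 * 2.0
= 191 + 164.0
= 355.0 ms


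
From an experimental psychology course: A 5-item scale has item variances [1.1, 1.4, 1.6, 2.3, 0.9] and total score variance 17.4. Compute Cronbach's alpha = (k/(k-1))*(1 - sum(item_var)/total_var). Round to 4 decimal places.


alpha = (k/(k-1)) * (1 - sum(s_i^2)/s_total^2)
sum(item variances) = 7.3
k/(k-1) = 5/4 = 1.25
1 - 7.3/17.4 = 1 - 0.41954 = 0.58046
alpha = 1.25 * 0.58046
= 0.7256


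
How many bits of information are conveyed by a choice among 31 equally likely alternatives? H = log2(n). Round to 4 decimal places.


H = log2(n)
H = log2(31)
= 4.9542


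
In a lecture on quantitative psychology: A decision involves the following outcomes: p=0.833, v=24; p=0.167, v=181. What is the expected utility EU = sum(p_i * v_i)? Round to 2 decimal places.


EU = sum(p_i * v_i)
0.833 * 24 = 19.992
0.167 * 181 = 30.227
EU = 19.992 + 30.227
= 50.22


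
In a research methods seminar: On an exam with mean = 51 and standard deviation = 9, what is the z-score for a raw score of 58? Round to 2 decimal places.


z = (X - mu) / sigma
= (58 - 51) / 9
= 7 / 9
= 0.78


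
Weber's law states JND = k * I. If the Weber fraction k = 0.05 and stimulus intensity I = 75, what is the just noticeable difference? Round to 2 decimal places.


JND = k * I
JND = 0.05 * 75
= 3.75


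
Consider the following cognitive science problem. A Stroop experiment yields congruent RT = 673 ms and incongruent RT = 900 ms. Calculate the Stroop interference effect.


Stroop effect = RT(incongruent) - RT(congruent)
= 900 - 673
= 227 ms


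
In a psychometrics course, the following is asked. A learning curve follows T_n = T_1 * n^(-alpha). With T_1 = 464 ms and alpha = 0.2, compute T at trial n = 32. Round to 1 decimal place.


T_n = 464 * 32^(-0.2)
32^(-0.2) = 0.5
T_n = 464 * 0.5
= 232.0 ms


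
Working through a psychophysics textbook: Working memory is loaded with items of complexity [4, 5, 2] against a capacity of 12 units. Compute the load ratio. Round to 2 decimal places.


Total complexity = 4 + 5 + 2 = 11
Load = total / capacity = 11 / 12
= 0.92


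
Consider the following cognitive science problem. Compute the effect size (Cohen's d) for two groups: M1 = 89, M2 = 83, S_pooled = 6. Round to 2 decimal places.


Cohen's d = (M1 - M2) / S_pooled
= (89 - 83) / 6
= 6 / 6
= 1.00


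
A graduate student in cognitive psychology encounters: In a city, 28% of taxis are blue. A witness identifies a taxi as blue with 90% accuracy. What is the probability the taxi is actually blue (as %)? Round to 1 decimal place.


P(blue | says blue) = P(says blue | blue)*P(blue) / [P(says blue | blue)*P(blue) + P(says blue | not blue)*P(not blue)]
Numerator = 0.9 * 0.28 = 0.252
False identification = 0.1 * 0.72 = 0.072
P = 0.252 / (0.252 + 0.072)
= 0.252 / 0.324
As percentage = 77.8


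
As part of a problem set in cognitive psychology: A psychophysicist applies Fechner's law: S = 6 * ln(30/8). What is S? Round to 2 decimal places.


S = 6 * ln(30/8)
I/I0 = 3.75
ln(3.75) = 1.3218
S = 6 * 1.3218
= 7.93


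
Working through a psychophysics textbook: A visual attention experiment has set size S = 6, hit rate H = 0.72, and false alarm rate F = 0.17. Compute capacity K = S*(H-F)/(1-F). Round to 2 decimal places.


K = S * (H - F) / (1 - F)
H - F = 0.55
1 - F = 0.83
K = 6 * 0.55 / 0.83
= 3.98


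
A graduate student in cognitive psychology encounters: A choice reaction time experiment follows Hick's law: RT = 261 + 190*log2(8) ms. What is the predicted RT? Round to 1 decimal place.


RT = 261 + 190 * log2(8)
log2(8) = 3.0
RT = 261 + 190 * 3.0
= 261 + 570.0
= 831.0 ms


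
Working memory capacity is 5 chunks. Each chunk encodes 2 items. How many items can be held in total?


Total items = chunks * items_per_chunk
= 5 * 2
= 10


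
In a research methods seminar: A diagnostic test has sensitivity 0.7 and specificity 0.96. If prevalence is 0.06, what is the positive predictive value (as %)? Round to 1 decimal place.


PPV = (sens * prev) / (sens * prev + (1-spec) * (1-prev))
Numerator = 0.7 * 0.06 = 0.042
P(positive and no disease) = (1 - spec) * (1 - prev) = (1 - 0.96) * (1 - 0.06) = 0.0376
Denominator = 0.042 + 0.0376 = 0.0796
PPV = 0.042 / 0.0796 = 0.527638
As percentage = 52.8


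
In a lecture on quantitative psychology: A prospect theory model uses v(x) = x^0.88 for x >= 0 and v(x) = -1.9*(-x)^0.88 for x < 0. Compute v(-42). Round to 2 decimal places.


Since x = -42 < 0, use v(x) = -lambda*(-x)^alpha
(-x) = 42
42^0.88 = 26.82
v(-42) = -1.9 * 26.82
= -50.96


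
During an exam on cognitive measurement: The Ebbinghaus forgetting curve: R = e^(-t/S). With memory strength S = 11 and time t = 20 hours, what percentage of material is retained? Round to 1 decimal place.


R = e^(-t/S)
-t/S = -20/11 = -1.818182
R = e^(-1.818182) = 0.162321
Percentage = 0.162321 * 100
= 16.2


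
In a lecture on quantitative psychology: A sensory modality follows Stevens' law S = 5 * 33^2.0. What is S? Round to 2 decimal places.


S = 5 * 33^2.0
33^2.0 = 1089.0
S = 5 * 1089.0
= 5445.00


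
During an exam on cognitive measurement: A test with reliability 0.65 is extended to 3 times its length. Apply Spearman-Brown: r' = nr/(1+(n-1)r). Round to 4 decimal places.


r_new = n*r / (1 + (n-1)*r)
Numerator = 3 * 0.65 = 1.95
Denominator = 1 + 2 * 0.65 = 2.3
r_new = 1.95 / 2.3
= 0.8478


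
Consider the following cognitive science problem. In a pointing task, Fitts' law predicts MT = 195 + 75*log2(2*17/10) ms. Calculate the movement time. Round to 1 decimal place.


MT = 195 + 75 * log2(2*17/10)
2D/W = 3.4
log2(3.4) = 1.7655
MT = 195 + 75 * 1.7655
= 327.4 ms


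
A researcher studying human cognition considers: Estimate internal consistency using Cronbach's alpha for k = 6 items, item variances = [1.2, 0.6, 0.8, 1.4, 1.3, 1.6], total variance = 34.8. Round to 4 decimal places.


alpha = (k/(k-1)) * (1 - sum(s_i^2)/s_total^2)
sum(item variances) = 6.9
k/(k-1) = 6/5 = 1.2
1 - 6.9/34.8 = 1 - 0.198276 = 0.801724
alpha = 1.2 * 0.801724
= 0.9621


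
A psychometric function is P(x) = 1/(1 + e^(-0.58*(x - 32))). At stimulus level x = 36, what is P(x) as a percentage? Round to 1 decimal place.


P(x) = 1/(1 + e^(-0.58*(36 - 32)))
Exponent = -0.58 * 4 = -2.32
e^(-2.32) = 0.098274
P = 1/(1 + 0.098274) = 0.91052
Percentage = 91.1


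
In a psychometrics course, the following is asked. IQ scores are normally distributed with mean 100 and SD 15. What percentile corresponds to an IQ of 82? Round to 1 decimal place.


z = (IQ - mean) / SD
z = (82 - 100) / 15 = -1.2
Percentile = Phi(-1.2) * 100
Phi(-1.2) = 0.11507
= 11.5


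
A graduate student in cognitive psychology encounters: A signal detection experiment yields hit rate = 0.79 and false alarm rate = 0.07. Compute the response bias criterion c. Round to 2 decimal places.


c = -0.5 * (z(HR) + z(FAR))
z(0.79) = 0.8064
z(0.07) = -1.4758
c = -0.5 * (0.8064 + -1.4758)
= -0.5 * -0.6694
= 0.33


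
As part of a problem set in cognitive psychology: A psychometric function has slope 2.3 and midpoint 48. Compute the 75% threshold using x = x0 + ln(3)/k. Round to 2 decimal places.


At P = 0.75: 0.75 = 1/(1 + e^(-k*(x-x0)))
Solving: e^(-k*(x-x0)) = 1/3
x = x0 + ln(3)/k
ln(3) = 1.0986
x = 48 + 1.0986/2.3
= 48 + 0.4777
= 48.48


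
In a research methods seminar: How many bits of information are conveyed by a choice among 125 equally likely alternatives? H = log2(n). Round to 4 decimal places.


H = log2(n)
H = log2(125)
= 6.9658


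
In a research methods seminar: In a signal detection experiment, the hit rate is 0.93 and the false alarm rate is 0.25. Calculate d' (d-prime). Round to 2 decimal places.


d' = z(HR) - z(FAR)
z(0.93) = 1.4758
z(0.25) = -0.6745
d' = 1.4758 - -0.6745
= 2.15


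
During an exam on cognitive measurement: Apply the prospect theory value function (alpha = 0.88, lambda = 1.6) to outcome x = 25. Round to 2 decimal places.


Since x = 25 >= 0, use v(x) = x^0.88
25^0.88 = 16.9898
v(25) = 16.99


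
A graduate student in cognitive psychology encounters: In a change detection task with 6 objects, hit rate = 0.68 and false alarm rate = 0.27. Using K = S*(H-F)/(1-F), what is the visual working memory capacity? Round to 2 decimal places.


K = S * (H - F) / (1 - F)
H - F = 0.41
1 - F = 0.73
K = 6 * 0.41 / 0.73
= 3.37


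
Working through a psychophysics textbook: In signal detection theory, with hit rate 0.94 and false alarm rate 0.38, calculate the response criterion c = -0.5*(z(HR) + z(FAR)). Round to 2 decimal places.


c = -0.5 * (z(HR) + z(FAR))
z(0.94) = 1.5548
z(0.38) = -0.3055
c = -0.5 * (1.5548 + -0.3055)
= -0.5 * 1.2493
= -0.62


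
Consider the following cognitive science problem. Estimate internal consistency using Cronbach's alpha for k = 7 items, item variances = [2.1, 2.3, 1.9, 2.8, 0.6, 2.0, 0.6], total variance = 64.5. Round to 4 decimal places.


alpha = (k/(k-1)) * (1 - sum(s_i^2)/s_total^2)
sum(item variances) = 12.3
k/(k-1) = 7/6 = 1.166667
1 - 12.3/64.5 = 1 - 0.190698 = 0.809302
alpha = 1.166667 * 0.809302
= 0.9442


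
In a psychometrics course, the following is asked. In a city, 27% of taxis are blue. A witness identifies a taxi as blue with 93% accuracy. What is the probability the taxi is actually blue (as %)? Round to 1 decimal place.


P(blue | says blue) = P(says blue | blue)*P(blue) / [P(says blue | blue)*P(blue) + P(says blue | not blue)*P(not blue)]
Numerator = 0.93 * 0.27 = 0.2511
False identification = 0.07 * 0.73 = 0.0511
P = 0.2511 / (0.2511 + 0.0511)
= 0.2511 / 0.3022
As percentage = 83.1


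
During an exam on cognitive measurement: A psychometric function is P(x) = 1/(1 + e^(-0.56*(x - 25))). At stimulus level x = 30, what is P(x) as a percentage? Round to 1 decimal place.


P(x) = 1/(1 + e^(-0.56*(30 - 25)))
Exponent = -0.56 * 5 = -2.8
e^(-2.8) = 0.06081
P = 1/(1 + 0.06081) = 0.942676
Percentage = 94.3


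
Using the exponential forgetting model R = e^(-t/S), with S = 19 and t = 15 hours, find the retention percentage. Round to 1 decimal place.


R = e^(-t/S)
-t/S = -15/19 = -0.789474
R = e^(-0.789474) = 0.454084
Percentage = 0.454084 * 100
= 45.4


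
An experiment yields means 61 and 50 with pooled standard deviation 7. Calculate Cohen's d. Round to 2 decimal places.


Cohen's d = (M1 - M2) / S_pooled
= (61 - 50) / 7
= 11 / 7
= 1.57


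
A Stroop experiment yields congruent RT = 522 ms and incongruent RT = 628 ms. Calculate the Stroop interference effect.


Stroop effect = RT(incongruent) - RT(congruent)
= 628 - 522
= 106 ms


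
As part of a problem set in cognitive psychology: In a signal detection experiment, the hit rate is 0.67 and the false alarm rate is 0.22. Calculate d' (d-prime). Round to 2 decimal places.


d' = z(HR) - z(FAR)
z(0.67) = 0.4399
z(0.22) = -0.7722
d' = 0.4399 - -0.7722
= 1.21


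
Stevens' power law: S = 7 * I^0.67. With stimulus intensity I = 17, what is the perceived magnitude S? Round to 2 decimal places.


S = 7 * 17^0.67
17^0.67 = 6.6742
S = 7 * 6.6742
= 46.72


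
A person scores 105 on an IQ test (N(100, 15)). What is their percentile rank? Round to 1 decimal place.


z = (IQ - mean) / SD
z = (105 - 100) / 15 = 0.3333
Percentile = Phi(0.3333) * 100
Phi(0.3333) = 0.630546
= 63.1


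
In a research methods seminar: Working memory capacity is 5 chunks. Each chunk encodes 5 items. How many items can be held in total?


Total items = chunks * items_per_chunk
= 5 * 5
= 25


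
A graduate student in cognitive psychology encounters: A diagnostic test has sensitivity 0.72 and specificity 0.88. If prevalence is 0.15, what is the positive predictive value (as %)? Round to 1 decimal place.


PPV = (sens * prev) / (sens * prev + (1-spec) * (1-prev))
Numerator = 0.72 * 0.15 = 0.108
P(positive and no disease) = (1 - spec) * (1 - prev) = (1 - 0.88) * (1 - 0.15) = 0.102
Denominator = 0.108 + 0.102 = 0.21
PPV = 0.108 / 0.21 = 0.514286
As percentage = 51.4


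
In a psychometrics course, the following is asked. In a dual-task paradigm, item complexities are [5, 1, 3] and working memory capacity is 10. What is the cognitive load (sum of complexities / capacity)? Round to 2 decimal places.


Total complexity = 5 + 1 + 3 = 9
Load = total / capacity = 9 / 10
= 0.90


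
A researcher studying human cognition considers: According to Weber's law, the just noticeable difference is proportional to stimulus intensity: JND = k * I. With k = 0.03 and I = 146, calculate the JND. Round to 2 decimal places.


JND = k * I
JND = 0.03 * 146
= 4.38


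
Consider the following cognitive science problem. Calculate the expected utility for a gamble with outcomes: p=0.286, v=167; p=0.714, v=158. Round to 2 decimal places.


EU = sum(p_i * v_i)
0.286 * 167 = 47.762
0.714 * 158 = 112.812
EU = 47.762 + 112.812
= 160.57


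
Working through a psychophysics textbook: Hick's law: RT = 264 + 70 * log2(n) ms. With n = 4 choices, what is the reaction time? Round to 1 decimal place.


RT = 264 + 70 * log2(4)
log2(4) = 2.0
RT = 264 + 70 * 2.0
= 264 + 140.0
= 404.0 ms


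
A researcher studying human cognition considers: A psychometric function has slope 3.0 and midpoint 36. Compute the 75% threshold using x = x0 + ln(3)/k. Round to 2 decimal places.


At P = 0.75: 0.75 = 1/(1 + e^(-k*(x-x0)))
Solving: e^(-k*(x-x0)) = 1/3
x = x0 + ln(3)/k
ln(3) = 1.0986
x = 36 + 1.0986/3.0
= 36 + 0.3662
= 36.37


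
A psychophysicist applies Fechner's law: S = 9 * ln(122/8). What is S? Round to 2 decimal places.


S = 9 * ln(122/8)
I/I0 = 15.25
ln(15.25) = 2.7246
S = 9 * 2.7246
= 24.52


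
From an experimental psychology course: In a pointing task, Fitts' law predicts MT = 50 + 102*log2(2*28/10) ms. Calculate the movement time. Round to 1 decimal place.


MT = 50 + 102 * log2(2*28/10)
2D/W = 5.6
log2(5.6) = 2.4854
MT = 50 + 102 * 2.4854
= 303.5 ms


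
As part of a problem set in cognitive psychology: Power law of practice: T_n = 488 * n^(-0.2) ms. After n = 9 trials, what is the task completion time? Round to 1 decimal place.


T_n = 488 * 9^(-0.2)
9^(-0.2) = 0.644394
T_n = 488 * 0.644394
= 314.5 ms


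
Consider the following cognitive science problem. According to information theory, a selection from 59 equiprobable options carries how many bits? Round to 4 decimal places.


H = log2(n)
H = log2(59)
= 5.8826


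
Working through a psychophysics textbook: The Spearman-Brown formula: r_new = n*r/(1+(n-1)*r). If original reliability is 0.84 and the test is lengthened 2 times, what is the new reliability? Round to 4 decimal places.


r_new = n*r / (1 + (n-1)*r)
Numerator = 2 * 0.84 = 1.68
Denominator = 1 + 1 * 0.84 = 1.84
r_new = 1.68 / 1.84
= 0.9130


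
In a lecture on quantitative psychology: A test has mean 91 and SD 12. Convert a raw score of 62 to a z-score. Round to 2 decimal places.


z = (X - mu) / sigma
= (62 - 91) / 12
= -29 / 12
= -2.42


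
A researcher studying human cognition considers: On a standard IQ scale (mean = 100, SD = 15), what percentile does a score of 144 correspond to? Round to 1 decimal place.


z = (IQ - mean) / SD
z = (144 - 100) / 15 = 2.9333
Percentile = Phi(2.9333) * 100
Phi(2.9333) = 0.998323
= 99.8


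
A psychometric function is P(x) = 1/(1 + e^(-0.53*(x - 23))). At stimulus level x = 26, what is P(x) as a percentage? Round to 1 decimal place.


P(x) = 1/(1 + e^(-0.53*(26 - 23)))
Exponent = -0.53 * 3 = -1.59
e^(-1.59) = 0.203926
P = 1/(1 + 0.203926) = 0.830616
Percentage = 83.1


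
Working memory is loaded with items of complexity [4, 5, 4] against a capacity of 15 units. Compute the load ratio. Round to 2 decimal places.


Total complexity = 4 + 5 + 4 = 13
Load = total / capacity = 13 / 15
= 0.87


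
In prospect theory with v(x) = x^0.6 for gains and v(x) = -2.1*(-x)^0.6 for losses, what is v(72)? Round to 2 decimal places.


Since x = 72 >= 0, use v(x) = x^0.6
72^0.6 = 13.0137
v(72) = 13.01


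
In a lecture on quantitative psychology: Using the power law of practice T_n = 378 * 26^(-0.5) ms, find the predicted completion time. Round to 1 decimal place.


T_n = 378 * 26^(-0.5)
26^(-0.5) = 0.196116
T_n = 378 * 0.196116
= 74.1 ms


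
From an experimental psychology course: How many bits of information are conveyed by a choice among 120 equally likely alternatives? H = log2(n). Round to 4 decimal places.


H = log2(n)
H = log2(120)
= 6.9069


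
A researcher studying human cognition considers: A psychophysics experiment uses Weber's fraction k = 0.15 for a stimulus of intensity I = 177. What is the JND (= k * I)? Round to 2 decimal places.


JND = k * I
JND = 0.15 * 177
= 26.55


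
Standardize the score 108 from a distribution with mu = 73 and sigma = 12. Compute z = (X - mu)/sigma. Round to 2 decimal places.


z = (X - mu) / sigma
= (108 - 73) / 12
= 35 / 12
= 2.92


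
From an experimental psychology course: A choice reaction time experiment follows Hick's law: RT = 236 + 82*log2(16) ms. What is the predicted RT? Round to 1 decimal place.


RT = 236 + 82 * log2(16)
log2(16) = 4.0
RT = 236 + 82 * 4.0
= 236 + 328.0
= 564.0 ms


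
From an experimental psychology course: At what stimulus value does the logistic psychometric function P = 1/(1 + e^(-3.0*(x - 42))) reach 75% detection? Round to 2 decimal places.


At P = 0.75: 0.75 = 1/(1 + e^(-k*(x-x0)))
Solving: e^(-k*(x-x0)) = 1/3
x = x0 + ln(3)/k
ln(3) = 1.0986
x = 42 + 1.0986/3.0
= 42 + 0.3662
= 42.37


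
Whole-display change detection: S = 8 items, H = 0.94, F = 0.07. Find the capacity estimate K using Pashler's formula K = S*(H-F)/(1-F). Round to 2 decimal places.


K = S * (H - F) / (1 - F)
H - F = 0.87
1 - F = 0.93
K = 8 * 0.87 / 0.93
= 7.48


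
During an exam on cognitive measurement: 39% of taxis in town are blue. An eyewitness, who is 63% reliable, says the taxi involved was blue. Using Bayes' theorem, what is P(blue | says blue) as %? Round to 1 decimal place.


P(blue | says blue) = P(says blue | blue)*P(blue) / [P(says blue | blue)*P(blue) + P(says blue | not blue)*P(not blue)]
Numerator = 0.63 * 0.39 = 0.2457
False identification = 0.37 * 0.61 = 0.2257
P = 0.2457 / (0.2457 + 0.2257)
= 0.2457 / 0.4714
As percentage = 52.1


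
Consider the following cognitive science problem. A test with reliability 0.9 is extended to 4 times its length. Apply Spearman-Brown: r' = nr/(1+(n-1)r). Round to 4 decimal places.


r_new = n*r / (1 + (n-1)*r)
Numerator = 4 * 0.9 = 3.6
Denominator = 1 + 3 * 0.9 = 3.7
r_new = 3.6 / 3.7
= 0.9730


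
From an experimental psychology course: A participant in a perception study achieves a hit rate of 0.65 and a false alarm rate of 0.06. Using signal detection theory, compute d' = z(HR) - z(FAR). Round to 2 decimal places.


d' = z(HR) - z(FAR)
z(0.65) = 0.3853
z(0.06) = -1.5548
d' = 0.3853 - -1.5548
= 1.94


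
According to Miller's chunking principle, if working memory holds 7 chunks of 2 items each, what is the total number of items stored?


Total items = chunks * items_per_chunk
= 7 * 2
= 14


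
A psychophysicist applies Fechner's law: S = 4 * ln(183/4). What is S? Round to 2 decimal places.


S = 4 * ln(183/4)
I/I0 = 45.75
ln(45.75) = 3.8232
S = 4 * 3.8232
= 15.29


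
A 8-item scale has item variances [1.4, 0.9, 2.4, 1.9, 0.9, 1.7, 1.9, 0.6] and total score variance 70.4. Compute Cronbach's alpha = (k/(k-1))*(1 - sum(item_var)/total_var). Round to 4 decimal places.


alpha = (k/(k-1)) * (1 - sum(s_i^2)/s_total^2)
sum(item variances) = 11.7
k/(k-1) = 8/7 = 1.142857
1 - 11.7/70.4 = 1 - 0.166193 = 0.833807
alpha = 1.142857 * 0.833807
= 0.9529


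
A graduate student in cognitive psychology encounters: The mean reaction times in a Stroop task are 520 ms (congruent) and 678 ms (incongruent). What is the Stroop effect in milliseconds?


Stroop effect = RT(incongruent) - RT(congruent)
= 678 - 520
= 158 ms
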